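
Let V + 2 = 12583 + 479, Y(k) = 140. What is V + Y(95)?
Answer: 13200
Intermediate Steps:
V = 13060 (V = -2 + (12583 + 479) = -2 + 13062 = 13060)
V + Y(95) = 13060 + 140 = 13200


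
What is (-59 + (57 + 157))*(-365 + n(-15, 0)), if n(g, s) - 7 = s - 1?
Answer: -55645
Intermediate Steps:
n(g, s) = 6 + s (n(g, s) = 7 + (s - 1) = 7 + (-1 + s) = 6 + s)
(-59 + (57 + 157))*(-365 + n(-15, 0)) = (-59 + (57 + 157))*(-365 + (6 + 0)) = (-59 + 214)*(-365 + 6) = 155*(-359) = -55645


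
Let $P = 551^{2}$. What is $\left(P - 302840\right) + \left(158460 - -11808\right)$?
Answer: $171029$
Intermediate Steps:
$P = 303601$
$\left(P - 302840\right) + \left(158460 - -11808\right) = \left(303601 - 302840\right) + \left(158460 - -11808\right) = 761 + \left(158460 + 11808\right) = 761 + 170268 = 171029$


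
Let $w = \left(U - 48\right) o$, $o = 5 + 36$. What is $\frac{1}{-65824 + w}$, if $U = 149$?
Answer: $- \frac{1}{61683} \approx -1.6212 \cdot 10^{-5}$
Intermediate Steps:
$o = 41$
$w = 4141$ ($w = \left(149 - 48\right) 41 = 101 \cdot 41 = 4141$)
$\frac{1}{-65824 + w} = \frac{1}{-65824 + 4141} = \frac{1}{-61683} = - \frac{1}{61683}$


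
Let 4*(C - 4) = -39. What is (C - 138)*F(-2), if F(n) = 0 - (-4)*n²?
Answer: -2300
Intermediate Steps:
C = -23/4 (C = 4 + (¼)*(-39) = 4 - 39/4 = -23/4 ≈ -5.7500)
F(n) = 4*n² (F(n) = 0 + 4*n² = 4*n²)
(C - 138)*F(-2) = (-23/4 - 138)*(4*(-2)²) = -575*4 = -575/4*16 = -2300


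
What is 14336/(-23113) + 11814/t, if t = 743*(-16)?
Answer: -221741675/137383672 ≈ -1.6140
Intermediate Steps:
t = -11888
14336/(-23113) + 11814/t = 14336/(-23113) + 11814/(-11888) = 14336*(-1/23113) + 11814*(-1/11888) = -14336/23113 - 5907/5944 = -221741675/137383672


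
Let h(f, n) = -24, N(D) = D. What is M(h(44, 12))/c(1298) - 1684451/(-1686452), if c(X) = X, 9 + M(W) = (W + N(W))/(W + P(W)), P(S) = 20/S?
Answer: 7043486051/7090504124 ≈ 0.99337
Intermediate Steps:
M(W) = -9 + 2*W/(W + 20/W) (M(W) = -9 + (W + W)/(W + 20/W) = -9 + (2*W)/(W + 20/W) = -9 + 2*W/(W + 20/W))
M(h(44, 12))/c(1298) - 1684451/(-1686452) = ((-180 - 7*(-24)²)/(20 + (-24)²))/1298 - 1684451/(-1686452) = ((-180 - 7*576)/(20 + 576))*(1/1298) - 1684451*(-1/1686452) = ((-180 - 4032)/596)*(1/1298) + 73237/73324 = ((1/596)*(-4212))*(1/1298) + 73237/73324 = -1053/149*1/1298 + 73237/73324 = -1053/193402 + 73237/73324 = 7043486051/7090504124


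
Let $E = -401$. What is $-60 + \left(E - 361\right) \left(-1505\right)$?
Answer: $1146750$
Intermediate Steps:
$-60 + \left(E - 361\right) \left(-1505\right) = -60 + \left(-401 - 361\right) \left(-1505\right) = -60 - -1146810 = -60 + 1146810 = 1146750$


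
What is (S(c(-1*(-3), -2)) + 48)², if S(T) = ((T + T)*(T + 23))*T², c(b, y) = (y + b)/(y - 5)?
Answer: 13208445184/5764801 ≈ 2291.2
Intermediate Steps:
c(b, y) = (b + y)/(-5 + y)
S(T) = 2*T³*(23 + T) (S(T) = ((2*T)*(23 + T))*T² = (2*T*(23 + T))*T² = 2*T³*(23 + T))
(S(c(-1*(-3), -2)) + 48)² = (2*((-1*(-3) - 2)/(-5 - 2))³*(23 + (-1*(-3) - 2)/(-5 - 2)) + 48)² = (2*((3 - 2)/(-7))³*(23 + (3 - 2)/(-7)) + 48)² = (2*(-⅐*1)³*(23 - ⅐*1) + 48)² = (2*(-⅐)³*(23 - ⅐) + 48)² = (2*(-1/343)*(160/7) + 48)² = (-320/2401 + 48)² = (114928/2401)² = 13208445184/5764801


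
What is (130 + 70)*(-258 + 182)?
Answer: -15200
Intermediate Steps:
(130 + 70)*(-258 + 182) = 200*(-76) = -15200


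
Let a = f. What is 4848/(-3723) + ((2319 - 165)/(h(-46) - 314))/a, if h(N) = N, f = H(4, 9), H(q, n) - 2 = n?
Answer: -1512079/819060 ≈ -1.8461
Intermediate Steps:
H(q, n) = 2 + n
f = 11 (f = 2 + 9 = 11)
a = 11
4848/(-3723) + ((2319 - 165)/(h(-46) - 314))/a = 4848/(-3723) + ((2319 - 165)/(-46 - 314))/11 = 4848*(-1/3723) + (2154/(-360))*(1/11) = -1616/1241 + (2154*(-1/360))*(1/11) = -1616/1241 - 359/60*1/11 = -1616/1241 - 359/660 = -1512079/819060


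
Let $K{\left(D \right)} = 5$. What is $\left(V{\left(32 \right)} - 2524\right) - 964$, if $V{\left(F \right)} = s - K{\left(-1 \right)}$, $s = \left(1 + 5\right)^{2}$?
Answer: $-3457$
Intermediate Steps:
$s = 36$ ($s = 6^{2} = 36$)
$V{\left(F \right)} = 31$ ($V{\left(F \right)} = 36 - 5 = 31$)
$\left(V{\left(32 \right)} - 2524\right) - 964 = \left(31 - 2524\right) - 964 = -2493 - 964 = -3457$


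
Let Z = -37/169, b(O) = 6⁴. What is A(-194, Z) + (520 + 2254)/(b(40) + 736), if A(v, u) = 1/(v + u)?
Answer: 45353797/33348168 ≈ 1.3600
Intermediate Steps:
b(O) = 1296
Z = -37/169 (Z = -37*1/169 = -37/169 ≈ -0.21894)
A(v, u) = 1/(u + v)
A(-194, Z) + (520 + 2254)/(b(40) + 736) = 1/(-37/169 - 194) + (520 + 2254)/(1296 + 736) = 1/(-32823/169) + 2774/2032 = -169/32823 + 2774*(1/2032) = -169/32823 + 1387/1016 = 45353797/33348168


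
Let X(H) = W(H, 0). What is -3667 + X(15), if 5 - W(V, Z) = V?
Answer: -3677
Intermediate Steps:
W(V, Z) = 5 - V
X(H) = 5 - H
-3667 + X(15) = -3667 + (5 - 1*15) = -3667 + (5 - 15) = -3667 - 10 = -3677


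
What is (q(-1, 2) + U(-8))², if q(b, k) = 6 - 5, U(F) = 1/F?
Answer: 49/64 ≈ 0.76563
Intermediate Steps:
q(b, k) = 1
(q(-1, 2) + U(-8))² = (1 + 1/(-8))² = (1 - ⅛)² = (7/8)² = 49/64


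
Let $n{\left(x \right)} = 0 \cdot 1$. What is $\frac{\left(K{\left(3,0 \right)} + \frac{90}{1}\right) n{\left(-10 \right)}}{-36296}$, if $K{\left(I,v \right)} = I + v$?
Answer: $0$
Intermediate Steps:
$n{\left(x \right)} = 0$
$\frac{\left(K{\left(3,0 \right)} + \frac{90}{1}\right) n{\left(-10 \right)}}{-36296} = \frac{\left(\left(3 + 0\right) + \frac{90}{1}\right) 0}{-36296} = \left(3 + 90 \cdot 1\right) 0 \left(- \frac{1}{36296}\right) = \left(3 + 90\right) 0 \left(- \frac{1}{36296}\right) = 93 \cdot 0 \left(- \frac{1}{36296}\right) = 0 \left(- \frac{1}{36296}\right) = 0$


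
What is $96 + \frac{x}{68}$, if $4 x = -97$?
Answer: $\frac{26015}{272} \approx 95.643$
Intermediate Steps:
$x = - \frac{97}{4}$ ($x = \frac{1}{4} \left(-97\right) = - \frac{97}{4} \approx -24.25$)
$96 + \frac{x}{68} = 96 + \frac{1}{68} \left(- \frac{97}{4}\right) = 96 - \frac{97}{272} = \frac{26015}{272}$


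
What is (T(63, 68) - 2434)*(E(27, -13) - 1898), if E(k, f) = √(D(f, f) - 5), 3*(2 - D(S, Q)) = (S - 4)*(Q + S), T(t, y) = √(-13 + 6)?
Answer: (2434 - I*√7)*(5694 - I*√1353)/3 ≈ 4.6197e+6 - 34865.0*I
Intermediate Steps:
T(t, y) = I*√7 (T(t, y) = √(-7) = I*√7)
D(S, Q) = 2 - (-4 + S)*(Q + S)/3 (D(S, Q) = 2 - (S - 4)*(Q + S)/3 = 2 - (-4 + S)*(Q + S)/3)
E(k, f) = √(-3 - 2*f²/3 + 8*f/3) (E(k, f) = √((2 - f²/3 + 4*f/3 + 4*f/3 - f*f/3) - 5) = √((2 - f²/3 + 4*f/3 + 4*f/3 - f²/3) - 5) = √((2 - 2*f²/3 + 8*f/3) - 5) = √(-3 - 2*f²/3 + 8*f/3))
(T(63, 68) - 2434)*(E(27, -13) - 1898) = (I*√7 - 2434)*(√(-27 - 6*(-13)² + 24*(-13))/3 - 1898) = (-2434 + I*√7)*(√(-27 - 6*169 - 312)/3 - 1898) = (-2434 + I*√7)*(√(-27 - 1014 - 312)/3 - 1898) = (-2434 + I*√7)*(√(-1353)/3 - 1898) = (-2434 + I*√7)*((I*√1353)/3 - 1898) = (-2434 + I*√7)*(I*√1353/3 - 1898) = (-2434 + I*√7)*(-1898 + I*√1353/3)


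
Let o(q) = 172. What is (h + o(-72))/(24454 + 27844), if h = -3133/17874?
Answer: 3071195/934774452 ≈ 0.0032855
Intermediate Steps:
h = -3133/17874 (h = -3133*1/17874 = -3133/17874 ≈ -0.17528)
(h + o(-72))/(24454 + 27844) = (-3133/17874 + 172)/(24454 + 27844) = (3071195/17874)/52298 = (3071195/17874)*(1/52298) = 3071195/934774452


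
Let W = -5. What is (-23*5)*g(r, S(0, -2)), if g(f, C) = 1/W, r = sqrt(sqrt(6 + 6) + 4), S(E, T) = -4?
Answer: 23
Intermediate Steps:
r = sqrt(4 + 2*sqrt(3)) (r = sqrt(sqrt(12) + 4) = sqrt(2*sqrt(3) + 4) = sqrt(4 + 2*sqrt(3)) ≈ 2.7321)
g(f, C) = -1/5 (g(f, C) = 1/(-5) = -1/5)
(-23*5)*g(r, S(0, -2)) = -23*5*(-1/5) = -115*(-1/5) = 23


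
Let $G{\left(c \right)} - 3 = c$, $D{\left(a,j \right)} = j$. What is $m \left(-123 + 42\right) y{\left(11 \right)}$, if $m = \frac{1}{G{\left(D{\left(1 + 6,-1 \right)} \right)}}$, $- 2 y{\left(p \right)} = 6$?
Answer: $\frac{243}{2} \approx 121.5$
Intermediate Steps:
$y{\left(p \right)} = -3$ ($y{\left(p \right)} = \left(- \frac{1}{2}\right) 6 = -3$)
$G{\left(c \right)} = 3 + c$
$m = \frac{1}{2}$ ($m = \frac{1}{3 - 1} = \frac{1}{2} \approx 0.5$)
$m \left(-123 + 42\right) y{\left(11 \right)} = \frac{-123 + 42}{2} \left(-3\right) = \frac{1}{2} \left(-81\right) \left(-3\right) = \left(- \frac{81}{2}\right) \left(-3\right) = \frac{243}{2}$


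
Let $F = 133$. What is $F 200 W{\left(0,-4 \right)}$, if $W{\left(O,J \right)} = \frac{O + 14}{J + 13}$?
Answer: $\frac{372400}{9} \approx 41378.0$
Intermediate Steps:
$W{\left(O,J \right)} = \frac{14 + O}{13 + J}$
$F 200 W{\left(0,-4 \right)} = 133 \cdot 200 \frac{14 + 0}{13 - 4} = 26600 \cdot \frac{1}{9} \cdot 14 = 26600 \cdot \frac{14}{9} = \frac{372400}{9}$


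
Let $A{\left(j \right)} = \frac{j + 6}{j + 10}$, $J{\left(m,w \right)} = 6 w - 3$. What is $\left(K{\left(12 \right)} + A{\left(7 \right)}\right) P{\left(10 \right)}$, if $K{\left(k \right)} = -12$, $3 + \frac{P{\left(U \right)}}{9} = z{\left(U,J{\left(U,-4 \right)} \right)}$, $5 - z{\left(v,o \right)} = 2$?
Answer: $0$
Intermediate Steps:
$J{\left(m,w \right)} = -3 + 6 w$
$z{\left(v,o \right)} = 3$ ($z{\left(v,o \right)} = 5 - 2 = 3$)
$P{\left(U \right)} = 0$ ($P{\left(U \right)} = -27 + 9 \cdot 3 = -27 + 27 = 0$)
$A{\left(j \right)} = \frac{6 + j}{10 + j}$
$\left(K{\left(12 \right)} + A{\left(7 \right)}\right) P{\left(10 \right)} = \left(-12 + \frac{6 + 7}{10 + 7}\right) 0 = \left(-12 + \frac{1}{17} \cdot 13\right) 0 = \left(-12 + \frac{13}{17}\right) 0 = \left(- \frac{191}{17}\right) 0 = 0$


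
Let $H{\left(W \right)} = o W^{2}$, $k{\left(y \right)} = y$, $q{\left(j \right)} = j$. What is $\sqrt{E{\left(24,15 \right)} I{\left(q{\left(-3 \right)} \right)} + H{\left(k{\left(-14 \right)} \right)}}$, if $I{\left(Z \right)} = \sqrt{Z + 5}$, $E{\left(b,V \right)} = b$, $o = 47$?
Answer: $2 \sqrt{2303 + 6 \sqrt{2}} \approx 96.156$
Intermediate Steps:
$I{\left(Z \right)} = \sqrt{5 + Z}$
$H{\left(W \right)} = 47 W^{2}$
$\sqrt{E{\left(24,15 \right)} I{\left(q{\left(-3 \right)} \right)} + H{\left(k{\left(-14 \right)} \right)}} = \sqrt{24 \sqrt{5 - 3} + 47 \left(-14\right)^{2}} = \sqrt{24 \sqrt{2} + 47 \cdot 196} = \sqrt{24 \sqrt{2} + 9212} = \sqrt{9212 + 24 \sqrt{2}}$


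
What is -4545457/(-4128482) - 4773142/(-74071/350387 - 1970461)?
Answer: 456498159852902467/129563773877889018 ≈ 3.5233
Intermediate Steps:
-4545457/(-4128482) - 4773142/(-74071/350387 - 1970461) = -4545457*(-1/4128482) - 4773142/(-74071*1/350387 - 1970461) = 4545457/4128482 - 4773142/(-74071/350387 - 1970461) = 4545457/4128482 - 4773142/(-690423992478/350387) = 4545457/4128482 - 4773142*(-350387/690423992478) = 4545457/4128482 + 76020313907/31382908749 = 456498159852902467/129563773877889018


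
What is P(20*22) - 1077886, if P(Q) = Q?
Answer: -1077446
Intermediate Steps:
P(20*22) - 1077886 = 20*22 - 1077886 = 440 - 1077886 = -1077446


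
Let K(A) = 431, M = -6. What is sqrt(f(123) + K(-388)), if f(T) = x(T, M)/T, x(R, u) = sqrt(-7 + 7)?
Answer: sqrt(431) ≈ 20.761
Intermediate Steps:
x(R, u) = 0 (x(R, u) = sqrt(0) = 0)
f(T) = 0 (f(T) = 0/T = 0)
sqrt(f(123) + K(-388)) = sqrt(0 + 431) = sqrt(431)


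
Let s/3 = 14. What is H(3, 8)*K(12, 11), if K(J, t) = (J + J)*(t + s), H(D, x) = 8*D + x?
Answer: 40704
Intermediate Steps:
s = 42 (s = 3*14 = 42)
H(D, x) = x + 8*D
K(J, t) = 2*J*(42 + t) (K(J, t) = (J + J)*(t + 42) = (2*J)*(42 + t) = 2*J*(42 + t))
H(3, 8)*K(12, 11) = (8 + 8*3)*(2*12*(42 + 11)) = (8 + 24)*(2*12*53) = 32*1272 = 40704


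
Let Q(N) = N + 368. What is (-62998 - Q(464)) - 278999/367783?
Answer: -23475867889/367783 ≈ -63831.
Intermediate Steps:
Q(N) = 368 + N
(-62998 - Q(464)) - 278999/367783 = (-62998 - (368 + 464)) - 278999/367783 = (-62998 - 1*832) - 278999/367783 = (-62998 - 832) - 1*278999/367783 = -63830 - 278999/367783 = -23475867889/367783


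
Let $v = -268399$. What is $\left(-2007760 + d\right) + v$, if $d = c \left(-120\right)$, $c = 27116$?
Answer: $-5530079$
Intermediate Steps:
$d = -3253920$ ($d = 27116 \left(-120\right) = -3253920$)
$\left(-2007760 + d\right) + v = \left(-2007760 - 3253920\right) - 268399 = -5261680 - 268399 = -5530079$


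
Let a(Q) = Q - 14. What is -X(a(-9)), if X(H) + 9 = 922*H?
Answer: 21215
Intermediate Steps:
a(Q) = -14 + Q
X(H) = -9 + 922*H
-X(a(-9)) = -(-9 + 922*(-14 - 9)) = -(-9 + 922*(-23)) = -(-9 - 21206) = -1*(-21215) = 21215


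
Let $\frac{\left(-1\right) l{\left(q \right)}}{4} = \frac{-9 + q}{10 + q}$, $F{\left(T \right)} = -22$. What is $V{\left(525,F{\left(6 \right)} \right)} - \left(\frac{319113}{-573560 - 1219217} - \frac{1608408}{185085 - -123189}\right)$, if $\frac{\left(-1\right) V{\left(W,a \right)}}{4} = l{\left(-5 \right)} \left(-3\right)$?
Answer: $\frac{64383561390891}{460555447415} \approx 139.8$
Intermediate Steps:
$l{\left(q \right)} = - \frac{4 \left(-9 + q\right)}{10 + q}$ ($l{\left(q \right)} = - 4 \frac{-9 + q}{10 + q} = - \frac{4 \left(-9 + q\right)}{10 + q}$)
$V{\left(W,a \right)} = \frac{672}{5}$ ($V{\left(W,a \right)} = - 4 \frac{4 \left(9 - -5\right)}{10 - 5} \left(-3\right) = - 4 \frac{4 \left(9 + 5\right)}{5} \left(-3\right) = - 4 \cdot 4 \cdot \frac{1}{5} \cdot 14 \left(-3\right) = - 4 \cdot \frac{56}{5} \left(-3\right) = \left(-4\right) \left(- \frac{168}{5}\right) = \frac{672}{5}$)
$V{\left(525,F{\left(6 \right)} \right)} - \left(\frac{319113}{-573560 - 1219217} - \frac{1608408}{185085 - -123189}\right) = \frac{672}{5} - \left(\frac{319113}{-573560 - 1219217} - \frac{1608408}{185085 - -123189}\right) = \frac{672}{5} - \left(\frac{319113}{-1792777} - \frac{1608408}{185085 + 123189}\right) = \frac{672}{5} - \left(319113 \left(- \frac{1}{1792777}\right) - \frac{1608408}{308274}\right) = \frac{672}{5} - \left(- \frac{319113}{1792777} - \frac{268068}{51379}\right) = \frac{672}{5} - - \frac{496981851663}{92111089483} = \frac{672}{5} + \frac{496981851663}{92111089483} = \frac{64383561390891}{460555447415}$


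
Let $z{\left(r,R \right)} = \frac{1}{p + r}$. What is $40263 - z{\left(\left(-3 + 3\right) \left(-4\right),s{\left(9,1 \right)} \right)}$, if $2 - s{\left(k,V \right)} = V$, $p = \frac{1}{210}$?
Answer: $40053$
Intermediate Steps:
$p = \frac{1}{210} \approx 0.0047619$
$s{\left(k,V \right)} = 2 - V$
$z{\left(r,R \right)} = \frac{1}{\frac{1}{210} + r}$
$40263 - z{\left(\left(-3 + 3\right) \left(-4\right),s{\left(9,1 \right)} \right)} = 40263 - \frac{210}{1 + 210 \left(-3 + 3\right) \left(-4\right)} = 40263 - \frac{210}{1 + 210 \cdot 0 \left(-4\right)} = 40263 - \frac{210}{1 + 210 \cdot 0} = 40263 - \frac{210}{1 + 0} = 40263 - \frac{210}{1} = 40263 - 210 \cdot 1 = 40263 - 210 = 40053$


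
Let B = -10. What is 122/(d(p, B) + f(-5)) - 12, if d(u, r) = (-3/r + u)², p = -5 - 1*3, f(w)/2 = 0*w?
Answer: -58948/5929 ≈ -9.9423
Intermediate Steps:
f(w) = 0 (f(w) = 2*(0*w) = 2*0 = 0)
p = -8 (p = -5 - 3 = -8)
d(u, r) = (u - 3/r)²
122/(d(p, B) + f(-5)) - 12 = 122/((-3 - 10*(-8))²/(-10)² + 0) - 12 = 122/((-3 + 80)²/100 + 0) - 12 = 122/((1/100)*77² + 0) - 12 = 122/((1/100)*5929 + 0) - 12 = 122/(5929/100 + 0) - 12 = 122/(5929/100) - 12 = 122*(100/5929) - 12 = 12200/5929 - 12 = -58948/5929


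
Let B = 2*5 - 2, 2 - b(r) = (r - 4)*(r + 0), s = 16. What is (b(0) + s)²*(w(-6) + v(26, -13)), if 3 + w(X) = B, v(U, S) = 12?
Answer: 5508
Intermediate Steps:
b(r) = 2 - r*(-4 + r) (b(r) = 2 - (r - 4)*(r + 0) = 2 - (-4 + r)*r = 2 - r*(-4 + r))
B = 8 (B = 10 - 2 = 8)
w(X) = 5 (w(X) = -3 + 8 = 5)
(b(0) + s)²*(w(-6) + v(26, -13)) = ((2 - 1*0² + 4*0) + 16)²*(5 + 12) = ((2 - 1*0 + 0) + 16)²*17 = ((2 + 0 + 0) + 16)²*17 = (2 + 16)²*17 = 18²*17 = 324*17 = 5508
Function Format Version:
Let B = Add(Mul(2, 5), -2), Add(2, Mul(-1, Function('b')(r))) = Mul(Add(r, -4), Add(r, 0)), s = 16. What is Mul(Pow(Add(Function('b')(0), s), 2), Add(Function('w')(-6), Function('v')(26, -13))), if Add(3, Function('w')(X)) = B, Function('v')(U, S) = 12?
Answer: 5508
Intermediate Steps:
Function('b')(r) = Add(2, Mul(-1, r, Add(-4, r))) (Function('b')(r) = Add(2, Mul(-1, Mul(Add(r, -4), Add(r, 0)))) = Add(2, Mul(-1, Mul(Add(-4, r), r))) = Add(2, Mul(-1, Mul(r, Add(-4, r)))) = Add(2, Mul(-1, r, Add(-4, r))))
B = 8 (B = Add(10, -2) = 8)
Function('w')(X) = 5 (Function('w')(X) = Add(-3, 8) = 5)
Mul(Pow(Add(Function('b')(0), s), 2), Add(Function('w')(-6), Function('v')(26, -13))) = Mul(Pow(Add(Add(2, Mul(-1, Pow(0, 2)), Mul(4, 0)), 16), 2), Add(5, 12)) = Mul(Pow(Add(Add(2, Mul(-1, 0), 0), 16), 2), 17) = Mul(Pow(Add(Add(2, 0, 0), 16), 2), 17) = Mul(Pow(Add(2, 16), 2), 17) = Mul(Pow(18, 2), 17) = Mul(324, 17) = 5508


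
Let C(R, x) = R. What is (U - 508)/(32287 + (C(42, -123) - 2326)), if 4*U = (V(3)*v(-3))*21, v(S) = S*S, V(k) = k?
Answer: -1465/120012 ≈ -0.012207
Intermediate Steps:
v(S) = S**2
U = 567/4 (U = ((3*(-3)**2)*21)/4 = ((3*9)*21)/4 = (27*21)/4 = (1/4)*567 = 567/4 ≈ 141.75)
(U - 508)/(32287 + (C(42, -123) - 2326)) = (567/4 - 508)/(32287 + (42 - 2326)) = -1465/(4*(32287 - 2284)) = -1465/4/30003 = -1465/4*1/30003 = -1465/120012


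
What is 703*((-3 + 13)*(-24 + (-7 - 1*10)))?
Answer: -288230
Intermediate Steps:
703*((-3 + 13)*(-24 + (-7 - 1*10))) = 703*(10*(-24 + (-7 - 10))) = 703*(10*(-24 - 17)) = 703*(10*(-41)) = 703*(-410) = -288230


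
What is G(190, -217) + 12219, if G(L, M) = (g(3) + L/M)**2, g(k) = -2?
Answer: 575769867/47089 ≈ 12227.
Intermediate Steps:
G(L, M) = (-2 + L/M)**2
G(190, -217) + 12219 = (190 - 2*(-217))**2/(-217)**2 + 12219 = (190 + 434)**2/47089 + 12219 = (1/47089)*624**2 + 12219 = (1/47089)*389376 + 12219 = 389376/47089 + 12219 = 575769867/47089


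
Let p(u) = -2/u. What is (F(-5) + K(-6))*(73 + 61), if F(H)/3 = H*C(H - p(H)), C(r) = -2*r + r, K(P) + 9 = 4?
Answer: -11524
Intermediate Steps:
K(P) = -5 (K(P) = -9 + 4 = -5)
C(r) = -r
F(H) = 3*H*(-H - 2/H) (F(H) = 3*(H*(-(H - (-2)/H))) = 3*(H*(-(H + 2/H))) = 3*(H*(-H - 2/H)) = 3*H*(-H - 2/H))
(F(-5) + K(-6))*(73 + 61) = ((-6 - 3*(-5)**2) - 5)*(73 + 61) = ((-6 - 3*25) - 5)*134 = ((-6 - 75) - 5)*134 = (-81 - 5)*134 = -86*134 = -11524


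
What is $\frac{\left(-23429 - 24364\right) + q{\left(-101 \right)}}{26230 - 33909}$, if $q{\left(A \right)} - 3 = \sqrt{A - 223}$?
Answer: $\frac{47790}{7679} - \frac{18 i}{7679} \approx 6.2235 - 0.0023441 i$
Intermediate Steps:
$q{\left(A \right)} = 3 + \sqrt{-223 + A}$ ($q{\left(A \right)} = 3 + \sqrt{A - 223} = 3 + \sqrt{-223 + A}$)
$\frac{\left(-23429 - 24364\right) + q{\left(-101 \right)}}{26230 - 33909} = \frac{\left(-23429 - 24364\right) + \left(3 + \sqrt{-223 - 101}\right)}{26230 - 33909} = \frac{-47793 + \left(3 + \sqrt{-324}\right)}{-7679} = \left(-47793 + \left(3 + 18 i\right)\right) \left(- \frac{1}{7679}\right) = \left(-47790 + 18 i\right) \left(- \frac{1}{7679}\right) = \frac{47790}{7679} - \frac{18 i}{7679}$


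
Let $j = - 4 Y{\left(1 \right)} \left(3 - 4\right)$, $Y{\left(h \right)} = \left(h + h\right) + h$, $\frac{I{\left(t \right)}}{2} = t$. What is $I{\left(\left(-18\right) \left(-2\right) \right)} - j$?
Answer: $60$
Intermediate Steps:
$I{\left(t \right)} = 2 t$
$Y{\left(h \right)} = 3 h$ ($Y{\left(h \right)} = 2 h + h = 3 h$)
$j = 12$ ($j = - 4 \cdot 3 \cdot 1 \left(3 - 4\right) = \left(-4\right) 3 \left(3 - 4\right) = \left(-12\right) \left(-1\right) = 12$)
$I{\left(\left(-18\right) \left(-2\right) \right)} - j = 2 \left(\left(-18\right) \left(-2\right)\right) - 12 = 2 \cdot 36 - 12 = 72 - 12 = 60$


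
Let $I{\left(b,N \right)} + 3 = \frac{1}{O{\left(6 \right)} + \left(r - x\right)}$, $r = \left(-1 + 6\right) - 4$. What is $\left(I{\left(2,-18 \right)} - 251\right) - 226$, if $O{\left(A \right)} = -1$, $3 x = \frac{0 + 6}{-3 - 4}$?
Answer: $- \frac{953}{2} \approx -476.5$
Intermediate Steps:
$x = - \frac{2}{7}$ ($x = \frac{\left(0 + 6\right) \frac{1}{-3 - 4}}{3} = \frac{6 \frac{1}{-7}}{3} = \frac{6 \left(- \frac{1}{7}\right)}{3} = \frac{1}{3} \left(- \frac{6}{7}\right) = - \frac{2}{7} \approx -0.28571$)
$r = 1$ ($r = 5 - 4 = 1$)
$I{\left(b,N \right)} = \frac{1}{2}$ ($I{\left(b,N \right)} = -3 + \frac{1}{-1 + \left(1 - - \frac{2}{7}\right)} = -3 + \frac{1}{-1 + \left(1 + \frac{2}{7}\right)} = -3 + \frac{1}{-1 + \frac{9}{7}} = -3 + \frac{1}{\frac{2}{7}} = -3 + \frac{7}{2} = \frac{1}{2}$)
$\left(I{\left(2,-18 \right)} - 251\right) - 226 = \left(\frac{1}{2} - 251\right) - 226 = - \frac{501}{2} - 226 = - \frac{953}{2}$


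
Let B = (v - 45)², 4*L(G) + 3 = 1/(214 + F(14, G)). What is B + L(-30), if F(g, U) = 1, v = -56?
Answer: 2193054/215 ≈ 10200.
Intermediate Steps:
L(G) = -161/215 (L(G) = -¾ + 1/(4*(214 + 1)) = -¾ + (¼)/215 = -¾ + (¼)*(1/215) = -¾ + 1/860 = -161/215)
B = 10201 (B = (-56 - 45)² = (-101)² = 10201)
B + L(-30) = 10201 - 161/215 = 2193054/215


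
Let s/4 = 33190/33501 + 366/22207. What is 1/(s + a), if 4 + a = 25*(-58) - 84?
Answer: -743956707/1141208168582 ≈ -0.00065190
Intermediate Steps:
a = -1538 (a = -4 + (25*(-58) - 84) = -4 + (-1450 - 84) = -4 - 1534 = -1538)
s = 2997246784/743956707 (s = 4*(33190/33501 + 366/22207) = 4*(749311696/743956707) = 2997246784/743956707 ≈ 4.0288)
1/(s + a) = 1/(2997246784/743956707 - 1538) = 1/(-1141208168582/743956707) = -743956707/1141208168582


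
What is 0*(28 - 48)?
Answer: 0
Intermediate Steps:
0*(28 - 48) = 0*(-20) = 0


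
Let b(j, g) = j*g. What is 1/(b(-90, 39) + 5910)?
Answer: 1/2400 ≈ 0.00041667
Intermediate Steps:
b(j, g) = g*j
1/(b(-90, 39) + 5910) = 1/(39*(-90) + 5910) = 1/(-3510 + 5910) = 1/2400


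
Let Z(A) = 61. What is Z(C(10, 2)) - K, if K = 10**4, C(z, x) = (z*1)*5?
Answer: -9939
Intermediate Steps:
C(z, x) = 5*z (C(z, x) = z*5 = 5*z)
K = 10000
Z(C(10, 2)) - K = 61 - 1*10000 = 61 - 10000 = -9939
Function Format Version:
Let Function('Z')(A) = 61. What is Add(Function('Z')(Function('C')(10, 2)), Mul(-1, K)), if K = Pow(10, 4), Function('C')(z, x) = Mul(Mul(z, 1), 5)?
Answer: -9939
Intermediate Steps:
Function('C')(z, x) = Mul(5, z) (Function('C')(z, x) = Mul(z, 5) = Mul(5, z))
K = 10000
Add(Function('Z')(Function('C')(10, 2)), Mul(-1, K)) = Add(61, Mul(-1, 10000)) = Add(61, -10000) = -9939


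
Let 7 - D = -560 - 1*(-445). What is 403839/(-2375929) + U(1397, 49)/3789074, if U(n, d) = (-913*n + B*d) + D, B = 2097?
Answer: -2158078468740/4501285399873 ≈ -0.47944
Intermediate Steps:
D = 122 (D = 7 - (-560 - 1*(-445)) = 7 - (-560 + 445) = 7 - 1*(-115) = 7 + 115 = 122)
U(n, d) = 122 - 913*n + 2097*d (U(n, d) = (-913*n + 2097*d) + 122 = 122 - 913*n + 2097*d)
403839/(-2375929) + U(1397, 49)/3789074 = 403839/(-2375929) + (122 - 913*1397 + 2097*49)/3789074 = 403839*(-1/2375929) + (122 - 1275461 + 102753)*(1/3789074) = -403839/2375929 - 1172586*1/3789074 = -403839/2375929 - 586293/1894537 = -2158078468740/4501285399873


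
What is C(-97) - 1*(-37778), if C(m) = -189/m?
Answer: 3664655/97 ≈ 37780.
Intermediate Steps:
C(-97) - 1*(-37778) = -189/(-97) - 1*(-37778) = -189*(-1/97) + 37778 = 189/97 + 37778 = 3664655/97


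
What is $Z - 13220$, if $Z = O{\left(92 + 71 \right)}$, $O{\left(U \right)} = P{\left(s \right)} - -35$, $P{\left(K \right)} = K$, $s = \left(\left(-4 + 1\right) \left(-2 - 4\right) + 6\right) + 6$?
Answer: $-13155$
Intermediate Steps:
$s = 30$ ($s = \left(\left(-3\right) \left(-6\right) + 6\right) + 6 = \left(18 + 6\right) + 6 = 24 + 6 = 30$)
$O{\left(U \right)} = 65$ ($O{\left(U \right)} = 30 - -35 = 30 + 35 = 65$)
$Z = 65$
$Z - 13220 = 65 - 13220 = -13155$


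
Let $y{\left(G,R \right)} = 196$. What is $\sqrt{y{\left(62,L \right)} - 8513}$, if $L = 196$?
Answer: $i \sqrt{8317} \approx 91.198 i$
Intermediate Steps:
$\sqrt{y{\left(62,L \right)} - 8513} = \sqrt{196 - 8513} = \sqrt{-8317} = i \sqrt{8317}$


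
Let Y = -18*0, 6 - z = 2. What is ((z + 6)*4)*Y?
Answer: 0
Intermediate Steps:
z = 4 (z = 6 - 1*2 = 6 - 2 = 4)
Y = 0
((z + 6)*4)*Y = ((4 + 6)*4)*0 = (10*4)*0 = 40*0 = 0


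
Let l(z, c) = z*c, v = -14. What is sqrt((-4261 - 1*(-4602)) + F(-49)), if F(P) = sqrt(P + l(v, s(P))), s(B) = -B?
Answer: sqrt(341 + 7*I*sqrt(15)) ≈ 18.481 + 0.73349*I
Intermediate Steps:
l(z, c) = c*z
F(P) = sqrt(15)*sqrt(P) (F(P) = sqrt(P - P*(-14)) = sqrt(P + 14*P) = sqrt(15*P) = sqrt(15)*sqrt(P))
sqrt((-4261 - 1*(-4602)) + F(-49)) = sqrt((-4261 - 1*(-4602)) + sqrt(15)*sqrt(-49)) = sqrt((-4261 + 4602) + sqrt(15)*(7*I)) = sqrt(341 + 7*I*sqrt(15))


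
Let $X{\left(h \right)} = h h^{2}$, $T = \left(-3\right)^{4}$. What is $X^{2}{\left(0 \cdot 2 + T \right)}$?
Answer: $282429536481$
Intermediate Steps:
$T = 81$
$X{\left(h \right)} = h^{3}$
$X^{2}{\left(0 \cdot 2 + T \right)} = \left(\left(0 \cdot 2 + 81\right)^{3}\right)^{2} = \left(\left(0 + 81\right)^{3}\right)^{2} = \left(81^{3}\right)^{2} = 531441^{2} = 282429536481$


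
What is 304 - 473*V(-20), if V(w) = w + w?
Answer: 19224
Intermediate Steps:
V(w) = 2*w
304 - 473*V(-20) = 304 - 946*(-20) = 304 - 473*(-40) = 304 + 18920 = 19224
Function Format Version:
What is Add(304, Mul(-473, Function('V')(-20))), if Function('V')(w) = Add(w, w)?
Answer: 19224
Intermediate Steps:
Function('V')(w) = Mul(2, w)
Add(304, Mul(-473, Function('V')(-20))) = Add(304, Mul(-473, Mul(2, -20))) = Add(304, Mul(-473, -40)) = Add(304, 18920) = 19224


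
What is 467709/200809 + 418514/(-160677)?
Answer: -8891298833/32265387693 ≈ -0.27557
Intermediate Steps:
467709/200809 + 418514/(-160677) = 467709*(1/200809) + 418514*(-1/160677) = 467709/200809 - 418514/160677 = -8891298833/32265387693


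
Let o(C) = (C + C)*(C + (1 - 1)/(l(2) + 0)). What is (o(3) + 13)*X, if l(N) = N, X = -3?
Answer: -93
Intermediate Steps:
o(C) = 2*C² (o(C) = (C + C)*(C + (1 - 1)/(2 + 0)) = (2*C)*(C + 0/2) = (2*C)*(C + 0*(½)) = (2*C)*(C + 0) = (2*C)*C = 2*C²)
(o(3) + 13)*X = (2*3² + 13)*(-3) = (2*9 + 13)*(-3) = (18 + 13)*(-3) = 31*(-3) = -93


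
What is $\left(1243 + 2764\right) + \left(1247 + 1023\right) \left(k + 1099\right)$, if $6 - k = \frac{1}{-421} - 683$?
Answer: $\frac{1710427177}{421} \approx 4.0628 \cdot 10^{6}$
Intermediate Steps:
$k = \frac{290070}{421}$ ($k = 6 - \left(\frac{1}{-421} - 683\right) = 6 - \left(- \frac{1}{421} - 683\right) = 6 - - \frac{287544}{421} = 6 + \frac{287544}{421} = \frac{290070}{421} \approx 689.0$)
$\left(1243 + 2764\right) + \left(1247 + 1023\right) \left(k + 1099\right) = \left(1243 + 2764\right) + \left(1247 + 1023\right) \left(\frac{290070}{421} + 1099\right) = 4007 + 2270 \cdot \frac{752749}{421} = 4007 + \frac{1708740230}{421} = \frac{1710427177}{421}$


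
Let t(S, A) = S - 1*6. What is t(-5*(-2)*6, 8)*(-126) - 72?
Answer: -6876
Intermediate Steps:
t(S, A) = -6 + S (t(S, A) = S - 6 = -6 + S)
t(-5*(-2)*6, 8)*(-126) - 72 = (-6 - 5*(-2)*6)*(-126) - 72 = (-6 + 10*6)*(-126) - 72 = (-6 + 60)*(-126) - 72 = 54*(-126) - 72 = -6804 - 72 = -6876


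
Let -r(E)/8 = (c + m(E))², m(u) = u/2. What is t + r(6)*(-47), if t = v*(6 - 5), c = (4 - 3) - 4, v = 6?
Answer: 6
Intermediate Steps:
m(u) = u/2 (m(u) = u*(½) = u/2)
c = -3 (c = 1 - 4 = -3)
r(E) = -8*(-3 + E/2)²
t = 6 (t = 6*(6 - 5) = 6*1 = 6)
t + r(6)*(-47) = 6 - 2*(-6 + 6)²*(-47) = 6 - 2*0²*(-47) = 6 - 2*0*(-47) = 6 + 0*(-47) = 6 + 0 = 6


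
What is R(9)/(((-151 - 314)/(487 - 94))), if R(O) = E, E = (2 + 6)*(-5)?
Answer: 1048/31 ≈ 33.806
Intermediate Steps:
E = -40 (E = 8*(-5) = -40)
R(O) = -40
R(9)/(((-151 - 314)/(487 - 94))) = -40*(487 - 94)/(-151 - 314) = -40/((-465/393)) = -40/((-465*1/393)) = -40/(-155/131) = -40*(-131/155) = 1048/31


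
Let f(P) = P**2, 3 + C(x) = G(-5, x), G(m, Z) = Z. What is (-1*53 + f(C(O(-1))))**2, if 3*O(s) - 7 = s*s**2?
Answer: 2704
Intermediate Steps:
O(s) = 7/3 + s**3/3 (O(s) = 7/3 + (s*s**2)/3 = 7/3 + s**3/3)
C(x) = -3 + x
(-1*53 + f(C(O(-1))))**2 = (-1*53 + (-3 + (7/3 + (1/3)*(-1)**3))**2)**2 = (-53 + (-3 + (7/3 + (1/3)*(-1)))**2)**2 = (-53 + (-3 + (7/3 - 1/3))**2)**2 = (-53 + (-3 + 2)**2)**2 = (-53 + (-1)**2)**2 = (-53 + 1)**2 = (-52)**2 = 2704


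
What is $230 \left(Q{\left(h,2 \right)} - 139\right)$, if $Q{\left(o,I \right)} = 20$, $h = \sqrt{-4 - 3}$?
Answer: $-27370$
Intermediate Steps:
$h = i \sqrt{7}$ ($h = \sqrt{-7} = i \sqrt{7} \approx 2.6458 i$)
$230 \left(Q{\left(h,2 \right)} - 139\right) = 230 \left(20 - 139\right) = 230 \left(-119\right) = -27370$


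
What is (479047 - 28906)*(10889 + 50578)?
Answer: 27668816847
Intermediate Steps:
(479047 - 28906)*(10889 + 50578) = 450141*61467 = 27668816847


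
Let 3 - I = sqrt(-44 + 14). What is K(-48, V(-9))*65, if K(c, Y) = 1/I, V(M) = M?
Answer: 5 + 5*I*sqrt(30)/3 ≈ 5.0 + 9.1287*I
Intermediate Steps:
I = 3 - I*sqrt(30) (I = 3 - sqrt(-44 + 14) = 3 - sqrt(-30) = 3 - I*sqrt(30) ≈ 3.0 - 5.4772*I)
K(c, Y) = 1/(3 - I*sqrt(30))
K(-48, V(-9))*65 = (1/13 + I*sqrt(30)/39)*65 = 5 + 5*I*sqrt(30)/3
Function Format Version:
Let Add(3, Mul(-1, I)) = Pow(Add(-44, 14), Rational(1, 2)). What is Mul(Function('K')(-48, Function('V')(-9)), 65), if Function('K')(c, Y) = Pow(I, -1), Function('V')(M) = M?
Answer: Add(5, Mul(Rational(5, 3), I, Pow(30, Rational(1, 2)))) ≈ Add(5.0000, Mul(9.1287, I))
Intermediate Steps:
I = Add(3, Mul(-1, I, Pow(30, Rational(1, 2)))) (I = Add(3, Mul(-1, Pow(Add(-44, 14), Rational(1, 2)))) = Add(3, Mul(-1, Pow(-30, Rational(1, 2)))) = Add(3, Mul(-1, Mul(I, Pow(30, Rational(1, 2))))) = Add(3, Mul(-1, I, Pow(30, Rational(1, 2)))) ≈ Add(3.0000, Mul(-5.4772, I)))
Function('K')(c, Y) = Pow(Add(3, Mul(-1, I, Pow(30, Rational(1, 2)))), -1)
Mul(Function('K')(-48, Function('V')(-9)), 65) = Mul(Add(Rational(1, 13), Mul(Rational(1, 39), I, Pow(30, Rational(1, 2)))), 65) = Add(5, Mul(Rational(5, 3), I, Pow(30, Rational(1, 2))))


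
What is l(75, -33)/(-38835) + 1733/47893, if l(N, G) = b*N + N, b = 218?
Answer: -15985366/41331659 ≈ -0.38676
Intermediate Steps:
l(N, G) = 219*N (l(N, G) = 218*N + N = 219*N)
l(75, -33)/(-38835) + 1733/47893 = (219*75)/(-38835) + 1733/47893 = 16425*(-1/38835) + 1733*(1/47893) = -365/863 + 1733/47893 = -15985366/41331659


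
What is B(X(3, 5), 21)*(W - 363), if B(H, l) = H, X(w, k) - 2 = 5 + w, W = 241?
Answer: -1220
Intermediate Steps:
X(w, k) = 7 + w (X(w, k) = 2 + (5 + w) = 7 + w)
B(X(3, 5), 21)*(W - 363) = (7 + 3)*(241 - 363) = 10*(-122) = -1220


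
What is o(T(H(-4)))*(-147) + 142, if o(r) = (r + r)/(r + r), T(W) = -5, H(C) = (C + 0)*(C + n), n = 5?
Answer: -5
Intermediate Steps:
H(C) = C*(5 + C) (H(C) = (C + 0)*(C + 5) = C*(5 + C))
o(r) = 1 (o(r) = (2*r)/((2*r)) = (2*r)*(1/(2*r)) = 1)
o(T(H(-4)))*(-147) + 142 = 1*(-147) + 142 = -147 + 142 = -5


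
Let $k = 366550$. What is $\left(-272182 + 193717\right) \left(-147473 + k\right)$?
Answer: $-17189876805$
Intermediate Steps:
$\left(-272182 + 193717\right) \left(-147473 + k\right) = \left(-272182 + 193717\right) \left(-147473 + 366550\right) = \left(-78465\right) 219077 = -17189876805$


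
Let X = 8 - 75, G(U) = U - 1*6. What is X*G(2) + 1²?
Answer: 269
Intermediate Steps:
G(U) = -6 + U (G(U) = U - 6 = -6 + U)
X = -67
X*G(2) + 1² = -67*(-6 + 2) + 1² = -67*(-4) + 1 = 268 + 1 = 269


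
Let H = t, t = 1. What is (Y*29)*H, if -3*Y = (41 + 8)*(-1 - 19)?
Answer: 28420/3 ≈ 9473.3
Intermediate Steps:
H = 1
Y = 980/3 (Y = -(41 + 8)*(-1 - 19)/3 = -49*(-20)/3 = -⅓*(-980) = 980/3 ≈ 326.67)
(Y*29)*H = ((980/3)*29)*1 = (28420/3)*1 = 28420/3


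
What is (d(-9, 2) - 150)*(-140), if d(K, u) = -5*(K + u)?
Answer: 16100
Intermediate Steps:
d(K, u) = -5*K - 5*u
(d(-9, 2) - 150)*(-140) = ((-5*(-9) - 5*2) - 150)*(-140) = ((45 - 10) - 150)*(-140) = (35 - 150)*(-140) = -115*(-140) = 16100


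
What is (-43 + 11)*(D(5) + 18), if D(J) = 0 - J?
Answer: -416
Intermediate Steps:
D(J) = -J
(-43 + 11)*(D(5) + 18) = (-43 + 11)*(-1*5 + 18) = -32*(-5 + 18) = -32*13 = -416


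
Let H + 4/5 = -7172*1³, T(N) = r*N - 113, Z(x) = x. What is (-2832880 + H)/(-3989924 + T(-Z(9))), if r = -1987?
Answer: 7100132/9930385 ≈ 0.71499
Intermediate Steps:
T(N) = -113 - 1987*N (T(N) = -1987*N - 113 = -113 - 1987*N)
H = -35864/5 (H = -⅘ - 7172*1³ = -⅘ - 7172*1 = -⅘ - 7172 = -35864/5 ≈ -7172.8)
(-2832880 + H)/(-3989924 + T(-Z(9))) = (-2832880 - 35864/5)/(-3989924 + (-113 - (-1987)*9)) = -14200264/(5*(-3989924 + (-113 - 1987*(-9)))) = -14200264/(5*(-3989924 + (-113 + 17883))) = -14200264/(5*(-3989924 + 17770)) = -14200264/5/(-3972154) = -14200264/5*(-1/3972154) = 7100132/9930385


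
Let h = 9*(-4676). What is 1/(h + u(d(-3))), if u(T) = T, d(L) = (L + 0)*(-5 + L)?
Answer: -1/42060 ≈ -2.3776e-5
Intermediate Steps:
d(L) = L*(-5 + L)
h = -42084
1/(h + u(d(-3))) = 1/(-42084 - 3*(-5 - 3)) = 1/(-42084 - 3*(-8)) = 1/(-42084 + 24) = 1/(-42060) = -1/42060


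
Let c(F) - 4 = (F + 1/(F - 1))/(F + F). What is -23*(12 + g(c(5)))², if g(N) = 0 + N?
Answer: -10049183/1600 ≈ -6280.7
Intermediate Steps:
c(F) = 4 + (F + 1/(-1 + F))/(2*F) (c(F) = 4 + (F + 1/(F - 1))/(F + F) = 4 + (F + 1/(-1 + F))/((2*F)) = 4 + (F + 1/(-1 + F))*(1/(2*F)) = 4 + (F + 1/(-1 + F))/(2*F))
g(N) = N
-23*(12 + g(c(5)))² = -23*(12 + (½)*(1 - 9*5 + 9*5²)/(5*(-1 + 5)))² = -23*(12 + (½)*(⅕)*(1 - 45 + 9*25)/4)² = -23*(12 + (½)*(⅕)*(¼)*(1 - 45 + 225))² = -23*(12 + (½)*(⅕)*(¼)*181)² = -23*(12 + 181/40)² = -23*(661/40)² = -23*436921/1600 = -10049183/1600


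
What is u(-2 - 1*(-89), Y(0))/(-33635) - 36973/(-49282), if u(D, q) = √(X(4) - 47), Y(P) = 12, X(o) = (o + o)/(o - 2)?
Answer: 36973/49282 - I*√43/33635 ≈ 0.75023 - 0.00019496*I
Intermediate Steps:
X(o) = 2*o/(-2 + o) (X(o) = (2*o)/(-2 + o) = 2*o/(-2 + o))
u(D, q) = I*√43 (u(D, q) = √(2*4/(-2 + 4) - 47) = √(2*4/2 - 47) = √(2*4*(½) - 47) = √(4 - 47) = √(-43) = I*√43)
u(-2 - 1*(-89), Y(0))/(-33635) - 36973/(-49282) = (I*√43)/(-33635) - 36973/(-49282) = (I*√43)*(-1/33635) - 36973*(-1/49282) = -I*√43/33635 + 36973/49282 = 36973/49282 - I*√43/33635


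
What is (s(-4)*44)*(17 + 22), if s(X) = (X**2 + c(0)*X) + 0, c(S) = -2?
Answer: 41184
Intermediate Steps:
s(X) = X**2 - 2*X (s(X) = (X**2 - 2*X) + 0 = X**2 - 2*X)
(s(-4)*44)*(17 + 22) = (-4*(-2 - 4)*44)*(17 + 22) = (-4*(-6)*44)*39 = (24*44)*39 = 1056*39 = 41184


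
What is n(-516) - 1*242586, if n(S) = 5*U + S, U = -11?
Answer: -243157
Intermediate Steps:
n(S) = -55 + S (n(S) = 5*(-11) + S = -55 + S)
n(-516) - 1*242586 = (-55 - 516) - 1*242586 = -571 - 242586 = -243157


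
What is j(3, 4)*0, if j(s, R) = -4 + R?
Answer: 0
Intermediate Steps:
j(3, 4)*0 = (-4 + 4)*0 = 0*0 = 0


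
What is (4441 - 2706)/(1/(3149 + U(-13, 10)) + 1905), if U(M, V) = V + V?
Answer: 5498215/6036946 ≈ 0.91076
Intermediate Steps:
U(M, V) = 2*V
(4441 - 2706)/(1/(3149 + U(-13, 10)) + 1905) = (4441 - 2706)/(1/(3149 + 2*10) + 1905) = 1735/(1/(3149 + 20) + 1905) = 1735/(1/3169 + 1905) = 1735/(6036946/3169) = 1735*(3169/6036946) = 5498215/6036946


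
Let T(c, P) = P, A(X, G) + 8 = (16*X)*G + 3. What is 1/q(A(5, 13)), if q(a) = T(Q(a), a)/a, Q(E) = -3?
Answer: 1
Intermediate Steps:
A(X, G) = -5 + 16*G*X (A(X, G) = -8 + ((16*X)*G + 3) = -8 + (16*G*X + 3) = -8 + (3 + 16*G*X) = -5 + 16*G*X)
q(a) = 1 (q(a) = a/a = 1)
1/q(A(5, 13)) = 1/1 = 1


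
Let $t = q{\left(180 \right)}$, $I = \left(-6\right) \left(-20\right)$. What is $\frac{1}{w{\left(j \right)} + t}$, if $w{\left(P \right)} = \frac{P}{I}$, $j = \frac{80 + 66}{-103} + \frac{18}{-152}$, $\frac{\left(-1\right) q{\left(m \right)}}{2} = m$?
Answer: $- \frac{939360}{338181623} \approx -0.0027777$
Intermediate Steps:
$I = 120$
$q{\left(m \right)} = - 2 m$
$j = - \frac{12023}{7828}$ ($j = 146 \left(- \frac{1}{103}\right) + 18 \left(- \frac{1}{152}\right) = - \frac{146}{103} - \frac{9}{76} = - \frac{12023}{7828} \approx -1.5359$)
$w{\left(P \right)} = \frac{P}{120}$
$t = -360$ ($t = \left(-2\right) 180 = -360$)
$\frac{1}{w{\left(j \right)} + t} = \frac{1}{\frac{1}{120} \left(- \frac{12023}{7828}\right) - 360} = \frac{1}{- \frac{12023}{939360} - 360} = \frac{1}{- \frac{338181623}{939360}} = - \frac{939360}{338181623}$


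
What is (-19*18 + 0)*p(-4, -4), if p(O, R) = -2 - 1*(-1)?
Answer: 342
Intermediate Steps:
p(O, R) = -1 (p(O, R) = -2 + 1 = -1)
(-19*18 + 0)*p(-4, -4) = (-19*18 + 0)*(-1) = (-342 + 0)*(-1) = -342*(-1) = 342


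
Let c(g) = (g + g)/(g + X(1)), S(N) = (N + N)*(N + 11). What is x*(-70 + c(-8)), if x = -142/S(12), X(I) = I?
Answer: 5609/322 ≈ 17.419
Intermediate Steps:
S(N) = 2*N*(11 + N) (S(N) = (2*N)*(11 + N) = 2*N*(11 + N))
c(g) = 2*g/(1 + g) (c(g) = (g + g)/(g + 1) = (2*g)/(1 + g) = 2*g/(1 + g))
x = -71/276 (x = -142*1/(24*(11 + 12)) = -142/(2*12*23) = -142/552 = -142*1/552 = -71/276 ≈ -0.25725)
x*(-70 + c(-8)) = -71*(-70 + 2*(-8)/(1 - 8))/276 = -71*(-70 + 2*(-8)/(-7))/276 = -71*(-70 + 2*(-8)*(-1/7))/276 = -71*(-70 + 16/7)/276 = -71/276*(-474/7) = 5609/322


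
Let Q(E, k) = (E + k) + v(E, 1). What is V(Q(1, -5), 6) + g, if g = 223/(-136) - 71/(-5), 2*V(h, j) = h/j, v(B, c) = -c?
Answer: 24773/2040 ≈ 12.144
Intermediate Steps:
Q(E, k) = -1 + E + k (Q(E, k) = (E + k) - 1*1 = (E + k) - 1 = -1 + E + k)
V(h, j) = h/(2*j) (V(h, j) = (h/j)/2 = h/(2*j))
g = 8541/680 (g = 223*(-1/136) - 71*(-1/5) = -223/136 + 71/5 = 8541/680 ≈ 12.560)
V(Q(1, -5), 6) + g = (1/2)*(-1 + 1 - 5)/6 + 8541/680 = (1/2)*(-5)*(1/6) + 8541/680 = -5/12 + 8541/680 = 24773/2040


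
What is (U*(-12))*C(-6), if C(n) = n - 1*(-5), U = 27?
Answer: 324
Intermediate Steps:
C(n) = 5 + n (C(n) = n + 5 = 5 + n)
(U*(-12))*C(-6) = (27*(-12))*(5 - 6) = -324*(-1) = 324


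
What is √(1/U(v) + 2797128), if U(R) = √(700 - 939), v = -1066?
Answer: √(159774748488 - 239*I*√239)/239 ≈ 1672.5 - 1.9338e-5*I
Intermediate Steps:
U(R) = I*√239 (U(R) = √(-239) = I*√239)
√(1/U(v) + 2797128) = √(1/(I*√239) + 2797128) = √(-I*√239/239 + 2797128) = √(2797128 - I*√239/239)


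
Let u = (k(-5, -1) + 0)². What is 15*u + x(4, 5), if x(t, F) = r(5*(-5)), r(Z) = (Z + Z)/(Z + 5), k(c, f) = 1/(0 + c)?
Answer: 31/10 ≈ 3.1000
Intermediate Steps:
k(c, f) = 1/c
u = 1/25 (u = (1/(-5) + 0)² = (-⅕ + 0)² = (-⅕)² = 1/25 ≈ 0.040000)
r(Z) = 2*Z/(5 + Z) (r(Z) = (2*Z)/(5 + Z) = 2*Z/(5 + Z))
x(t, F) = 5/2 (x(t, F) = 2*(5*(-5))/(5 + 5*(-5)) = 2*(-25)/(5 - 25) = 2*(-25)/(-20) = 2*(-25)*(-1/20) = 5/2)
15*u + x(4, 5) = 15*(1/25) + 5/2 = ⅗ + 5/2 = 31/10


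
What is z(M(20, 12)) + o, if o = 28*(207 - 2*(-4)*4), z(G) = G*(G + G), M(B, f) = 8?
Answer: 6820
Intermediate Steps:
z(G) = 2*G² (z(G) = G*(2*G) = 2*G²)
o = 6692 (o = 28*(207 + 8*4) = 28*(207 + 32) = 28*239 = 6692)
z(M(20, 12)) + o = 2*8² + 6692 = 2*64 + 6692 = 128 + 6692 = 6820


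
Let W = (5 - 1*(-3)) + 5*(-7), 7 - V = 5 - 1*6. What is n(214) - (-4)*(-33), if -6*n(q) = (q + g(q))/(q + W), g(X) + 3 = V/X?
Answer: -5289903/40018 ≈ -132.19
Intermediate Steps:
V = 8 (V = 7 - (5 - 1*6) = 7 - (5 - 6) = 7 - 1*(-1) = 7 + 1 = 8)
W = -27 (W = (5 + 3) - 35 = 8 - 35 = -27)
g(X) = -3 + 8/X
n(q) = -(-3 + q + 8/q)/(6*(-27 + q)) (n(q) = -(q + (-3 + 8/q))/(6*(q - 27)) = -(-3 + q + 8/q)/(6*(-27 + q)))
n(214) - (-4)*(-33) = (⅙)*(-8 - 1*214*(-3 + 214))/(214*(-27 + 214)) - (-4)*(-33) = (⅙)*(1/214)*(-8 - 1*214*211)/187 - 1*132 = (⅙)*(1/214)*(1/187)*(-8 - 45154) - 132 = (⅙)*(1/214)*(1/187)*(-45162) - 132 = -7527/40018 - 132 = -5289903/40018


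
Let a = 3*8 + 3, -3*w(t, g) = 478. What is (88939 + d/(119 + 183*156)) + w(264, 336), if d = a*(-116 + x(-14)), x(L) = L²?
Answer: 7635146593/86001 ≈ 88780.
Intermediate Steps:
w(t, g) = -478/3 (w(t, g) = -⅓*478 = -478/3)
a = 27 (a = 24 + 3 = 27)
d = 2160 (d = 27*(-116 + (-14)²) = 27*(-116 + 196) = 27*80 = 2160)
(88939 + d/(119 + 183*156)) + w(264, 336) = (88939 + 2160/(119 + 183*156)) - 478/3 = (88939 + 2160/(119 + 28548)) - 478/3 = (88939 + 2160/28667) - 478/3 = 2549616473/28667 - 478/3 = 7635146593/86001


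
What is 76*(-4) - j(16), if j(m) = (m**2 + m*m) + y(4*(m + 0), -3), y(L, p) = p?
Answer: -813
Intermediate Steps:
j(m) = -3 + 2*m**2 (j(m) = (m**2 + m*m) - 3 = (m**2 + m**2) - 3 = 2*m**2 - 3 = -3 + 2*m**2)
76*(-4) - j(16) = 76*(-4) - (-3 + 2*16**2) = -304 - (-3 + 2*256) = -304 - (-3 + 512) = -304 - 1*509 = -304 - 509 = -813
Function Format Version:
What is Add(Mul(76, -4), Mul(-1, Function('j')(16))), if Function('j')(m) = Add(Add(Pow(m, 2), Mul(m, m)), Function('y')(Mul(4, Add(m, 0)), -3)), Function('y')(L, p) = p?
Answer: -813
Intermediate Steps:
Function('j')(m) = Add(-3, Mul(2, Pow(m, 2))) (Function('j')(m) = Add(Add(Pow(m, 2), Mul(m, m)), -3) = Add(Add(Pow(m, 2), Pow(m, 2)), -3) = Add(Mul(2, Pow(m, 2)), -3) = Add(-3, Mul(2, Pow(m, 2))))
Add(Mul(76, -4), Mul(-1, Function('j')(16))) = Add(Mul(76, -4), Mul(-1, Add(-3, Mul(2, Pow(16, 2))))) = Add(-304, Mul(-1, Add(-3, Mul(2, 256)))) = Add(-304, Mul(-1, Add(-3, 512))) = Add(-304, Mul(-1, 509)) = Add(-304, -509) = -813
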